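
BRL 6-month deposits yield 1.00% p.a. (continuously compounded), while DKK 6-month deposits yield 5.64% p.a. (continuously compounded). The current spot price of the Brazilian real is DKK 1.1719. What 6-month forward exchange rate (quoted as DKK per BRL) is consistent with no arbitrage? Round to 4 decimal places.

T = 6/12 years.
Growth of 1 DKK over T: e^(0.0564×6/12) = 1.0286014.
BRL accumulates by e^(0.0100×6/12) = 1.0050125.
So F = 1.1719 × 1.0286014 / 1.0050125 = 1.199406 (DKK/BRL).

1.1994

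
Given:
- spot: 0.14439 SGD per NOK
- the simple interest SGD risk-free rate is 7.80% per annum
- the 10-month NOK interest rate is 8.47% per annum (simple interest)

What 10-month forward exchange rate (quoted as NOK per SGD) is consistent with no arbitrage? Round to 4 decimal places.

6.9620

T = 10/12 years.
SGD accumulates by 1 + 0.0780×10/12 = 1.065000.
Growth of 1 NOK over T: 1 + 0.0847×10/12 = 1.0705833.
So F = 0.14439 × 1.065000 / 1.0705833 = 0.1436370 (SGD/NOK).
Invert for NOK per SGD: 1 / 0.1436370 = 6.9620.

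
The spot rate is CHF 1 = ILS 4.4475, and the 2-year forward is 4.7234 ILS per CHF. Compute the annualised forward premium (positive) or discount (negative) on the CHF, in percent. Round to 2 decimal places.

+3.10%

T = 2 years.
(F − S)/S = (4.7234 − 4.4475)/4.4475 = 0.0620349.
Annualise by dividing by T: 0.0620349 / 2 = 0.031017 → 3.10%.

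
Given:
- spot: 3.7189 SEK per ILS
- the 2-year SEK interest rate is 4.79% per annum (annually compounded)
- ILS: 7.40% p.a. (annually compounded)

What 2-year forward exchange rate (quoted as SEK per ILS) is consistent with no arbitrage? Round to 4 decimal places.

T = 2 years.
SEK accumulates by (1 + 0.0479)^2 = 1.0980944.
ILS accumulates by (1 + 0.0740)^2 = 1.153476.
So F = 3.7189 × 1.0980944 / 1.153476 = 3.540345 (SEK/ILS).

3.5403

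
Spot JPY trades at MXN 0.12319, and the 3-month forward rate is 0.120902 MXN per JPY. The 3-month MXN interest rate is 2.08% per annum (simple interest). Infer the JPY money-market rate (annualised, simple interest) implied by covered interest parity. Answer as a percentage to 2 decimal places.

9.69%

T = 3/12 years.
CIP gives F = S · g_MXN/g_JPY, so g_MXN/g_JPY = 0.120902/0.12319 = 0.9814271.
MXN growth factor: 1 + 0.0208×3/12 = 1.005200.
So the JPY growth factor = 1.0242228.
(1.0242228 − 1)/T = 0.096891, i.e. 9.69%.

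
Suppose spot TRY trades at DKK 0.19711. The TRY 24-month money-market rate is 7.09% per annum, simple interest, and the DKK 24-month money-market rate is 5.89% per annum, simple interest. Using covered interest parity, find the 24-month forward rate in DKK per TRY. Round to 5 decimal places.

T = 2 years.
DKK growth factor: 1 + 0.0589×2 = 1.117800.
Growth of 1 TRY over T: 1 + 0.0709×2 = 1.141800.
So F = 0.19711 × 1.117800 / 1.141800 = 0.1929669 (DKK/TRY).

0.19297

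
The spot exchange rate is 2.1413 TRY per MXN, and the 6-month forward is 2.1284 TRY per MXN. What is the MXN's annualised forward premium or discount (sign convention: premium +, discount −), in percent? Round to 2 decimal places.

-1.20%

T = 6/12 years.
Period premium: (2.1284 − 2.1413)/2.1413 = -0.0060244.
Annualise by dividing by T: -0.0060244 / (6/12) = -0.012049 → -1.20%.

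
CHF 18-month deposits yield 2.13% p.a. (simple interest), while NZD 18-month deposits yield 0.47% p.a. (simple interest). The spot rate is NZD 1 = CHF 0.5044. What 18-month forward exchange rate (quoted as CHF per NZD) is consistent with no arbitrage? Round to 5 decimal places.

0.51687

T = 18/12 years.
CHF accumulates by 1 + 0.0213×18/12 = 1.031950.
NZD accumulates by 1 + 0.0047×18/12 = 1.007050.
CIP: F = S · (grow CHF)/(grow NZD) = 0.5044 × 1.031950/1.007050 = 0.5168716 CHF per NZD.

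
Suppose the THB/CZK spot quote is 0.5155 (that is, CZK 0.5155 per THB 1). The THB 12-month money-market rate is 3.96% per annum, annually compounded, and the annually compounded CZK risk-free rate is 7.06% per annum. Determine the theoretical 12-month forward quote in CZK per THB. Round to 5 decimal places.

T = 1 year.
Growth of 1 CZK over T: (1 + 0.0706)^1 = 1.070600.
Growth of 1 THB over T: (1 + 0.0396)^1 = 1.039600.
So F = 0.5155 × 1.070600 / 1.039600 = 0.5308718 (CZK/THB).

0.53087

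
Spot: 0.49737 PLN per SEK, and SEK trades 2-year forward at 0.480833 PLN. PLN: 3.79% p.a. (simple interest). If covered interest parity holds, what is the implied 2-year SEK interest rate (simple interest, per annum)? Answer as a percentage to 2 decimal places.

5.64%

T = 2 years.
CIP gives F = S · g_PLN/g_SEK, so g_PLN/g_SEK = 0.480833/0.49737 = 0.9667511.
The PLN side grows by 1 + 0.0379×2 = 1.075800.
That pins the SEK growth at 1.1127994.
(1.1127994 − 1)/T = 0.056400, i.e. 5.64%.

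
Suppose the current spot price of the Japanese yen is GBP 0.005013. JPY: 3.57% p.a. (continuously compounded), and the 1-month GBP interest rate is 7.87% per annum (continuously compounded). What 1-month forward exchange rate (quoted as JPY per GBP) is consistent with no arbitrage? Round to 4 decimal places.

T = 1/12 years.
GBP accumulates by e^(0.0787×1/12) = 1.006579886.
JPY growth factor: e^(0.0357×1/12) = 1.00297943.
So F = 0.005013 × 1.006579886 / 1.00297943 = 0.00503099547 (GBP/JPY).
Quoted the other way: 1/0.00503099547 = 198.7678 JPY per GBP.

198.7678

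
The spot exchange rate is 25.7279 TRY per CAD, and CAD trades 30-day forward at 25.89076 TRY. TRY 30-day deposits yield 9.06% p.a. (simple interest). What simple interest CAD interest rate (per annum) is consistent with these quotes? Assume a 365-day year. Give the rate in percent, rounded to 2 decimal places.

1.35%

T = 30/365 years.
CIP gives F = S · g_TRY/g_CAD, so g_TRY/g_CAD = 25.89076/25.7279 = 1.0063301.
The TRY side grows by 1 + 0.0906×30/365 = 1.0074466.
So the CAD growth factor = 1.0011095.
(1.0011095 − 1)/T = 0.013499, i.e. 1.35%.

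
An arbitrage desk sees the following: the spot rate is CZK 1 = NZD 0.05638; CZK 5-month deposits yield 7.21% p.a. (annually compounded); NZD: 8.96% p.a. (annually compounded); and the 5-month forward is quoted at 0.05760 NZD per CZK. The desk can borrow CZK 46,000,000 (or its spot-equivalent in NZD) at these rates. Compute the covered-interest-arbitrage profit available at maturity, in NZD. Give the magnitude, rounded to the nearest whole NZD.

NZD 39,699

T = 5/12 years.
Keep in CZK, deliver into the forward: 46,000,000·1.029432891·0.05760 = NZD 2,727,585.39.
Swap to NZD now, deposit: 46,000,000·0.05638·1.036401317 = NZD 2,687,886.09.
The quoted forward overvalues CZK, so borrow NZD, buy CZK at spot, deposit the CZK at 7.21%, and sell the proceeds forward at 0.05760.
The gap between the two covered legs is NZD 39,699.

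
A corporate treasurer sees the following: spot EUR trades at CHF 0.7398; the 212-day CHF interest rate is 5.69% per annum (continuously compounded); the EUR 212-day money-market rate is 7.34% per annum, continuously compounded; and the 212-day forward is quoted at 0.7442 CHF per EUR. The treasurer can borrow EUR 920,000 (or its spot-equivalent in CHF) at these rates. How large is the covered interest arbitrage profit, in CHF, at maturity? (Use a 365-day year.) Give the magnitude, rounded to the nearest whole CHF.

CHF 10,999

T = 212/365 years.
Keep in EUR, deliver into the forward: 920,000·1.04355414·0.7442 = CHF 714,483.95.
Swap to CHF now, deposit: 920,000·0.7398·1.03360094 = CHF 703,485.34.
The quoted forward overvalues EUR, so borrow CHF, buy EUR at spot, deposit the EUR at 7.34%, and sell the proceeds forward at 0.7442.
Profit = 714,483.95 − 703,485.34 = CHF 10,999.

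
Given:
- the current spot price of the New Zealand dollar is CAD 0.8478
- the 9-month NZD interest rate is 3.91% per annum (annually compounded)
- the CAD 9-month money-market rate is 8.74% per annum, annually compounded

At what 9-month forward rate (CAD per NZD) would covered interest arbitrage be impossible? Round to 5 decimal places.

0.87719

T = 9/12 years.
Growth of 1 CAD over T: (1 + 0.0874)^(9/12) = 1.0648587.
NZD accumulates by (1 + 0.0391)^(9/12) = 1.029184.
Forward (CAD per NZD) = 0.8478 × 1.0648587 / 1.029184 = 0.8771874.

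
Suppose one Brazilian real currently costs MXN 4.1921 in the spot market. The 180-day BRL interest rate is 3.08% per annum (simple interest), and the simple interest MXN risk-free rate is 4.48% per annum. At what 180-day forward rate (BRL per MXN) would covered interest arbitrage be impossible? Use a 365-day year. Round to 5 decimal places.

0.23693

T = 180/365 years.
MXN accumulates by 1 + 0.0448×180/365 = 1.0220932.
BRL accumulates by 1 + 0.0308×180/365 = 1.015189.
Forward (MXN per BRL) = 4.1921 × 1.0220932 / 1.015189 = 4.220610.
Quoted the other way: 1/4.220610 = 0.23693 BRL per MXN.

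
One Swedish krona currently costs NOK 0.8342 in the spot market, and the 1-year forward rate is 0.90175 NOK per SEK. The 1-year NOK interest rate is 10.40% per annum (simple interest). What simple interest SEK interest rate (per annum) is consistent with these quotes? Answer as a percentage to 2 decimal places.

2.13%

T = 1 year.
CIP gives F = S · g_NOK/g_SEK, so g_NOK/g_SEK = 0.90175/0.8342 = 1.0809758.
The NOK side grows by 1 + 0.1040×1 = 1.104000.
So the SEK growth factor = 1.0212995.
r = (1.0212995 − 1)/1 = 0.021300 → 2.13%.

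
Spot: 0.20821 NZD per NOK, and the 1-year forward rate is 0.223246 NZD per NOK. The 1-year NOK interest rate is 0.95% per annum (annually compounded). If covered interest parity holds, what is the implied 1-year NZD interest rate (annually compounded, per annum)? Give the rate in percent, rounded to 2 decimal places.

T = 1 year.
F/S = 0.223246/0.20821 = 1.0722156 = (growth of NZD) / (growth of NOK).
NOK growth factor: (1 + 0.0095)^1 = 1.009500.
So the NZD growth factor = 1.0824016.
Annualise: 1.0824016^(1/1) − 1 = 0.082402 = 8.24%.

8.24%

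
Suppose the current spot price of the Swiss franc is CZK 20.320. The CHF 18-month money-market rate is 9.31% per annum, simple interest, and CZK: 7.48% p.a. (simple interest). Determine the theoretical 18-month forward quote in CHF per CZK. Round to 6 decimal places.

T = 18/12 years.
CZK growth factor: 1 + 0.0748×18/12 = 1.112200.
CHF accumulates by 1 + 0.0931×18/12 = 1.139650.
So F = 20.32 × 1.112200 / 1.139650 = 19.83057 (CZK/CHF).
Invert for CHF per CZK: 1 / 19.83057 = 0.050427.

0.050427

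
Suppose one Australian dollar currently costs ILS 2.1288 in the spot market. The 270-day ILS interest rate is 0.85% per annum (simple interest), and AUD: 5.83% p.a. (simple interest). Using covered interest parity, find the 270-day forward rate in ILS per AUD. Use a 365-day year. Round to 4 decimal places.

2.0536

T = 270/365 years.
ILS accumulates by 1 + 0.0085×270/365 = 1.0062877.
AUD accumulates by 1 + 0.0583×270/365 = 1.043126.
So F = 2.1288 × 1.0062877 / 1.043126 = 2.053621 (ILS/AUD).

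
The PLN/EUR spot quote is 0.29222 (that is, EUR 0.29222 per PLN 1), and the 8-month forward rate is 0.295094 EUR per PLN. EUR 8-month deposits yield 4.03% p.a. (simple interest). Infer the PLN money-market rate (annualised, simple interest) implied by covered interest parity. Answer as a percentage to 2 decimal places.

2.53%

T = 8/12 years.
F/S = 0.295094/0.29222 = 1.0098351 = (growth of EUR) / (growth of PLN).
The EUR side grows by 1 + 0.0403×8/12 = 1.0268667.
Hence g_PLN = 1.0168657.
r = (1.0168657 − 1)/(8/12) = 0.025299 → 2.53%.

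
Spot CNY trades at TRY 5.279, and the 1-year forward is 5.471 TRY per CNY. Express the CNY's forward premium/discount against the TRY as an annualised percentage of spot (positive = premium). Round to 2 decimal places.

+3.64%

T = 1 year.
Period premium: (5.471 − 5.279)/5.279 = 0.0363705.
×(1/T) gives 3.64% p.a.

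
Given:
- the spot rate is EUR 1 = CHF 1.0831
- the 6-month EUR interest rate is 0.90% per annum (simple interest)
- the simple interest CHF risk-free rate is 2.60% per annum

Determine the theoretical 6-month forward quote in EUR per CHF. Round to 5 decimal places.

0.91553

T = 6/12 years.
CHF accumulates by 1 + 0.0260×6/12 = 1.013000.
EUR accumulates by 1 + 0.0090×6/12 = 1.004500.
Forward (CHF per EUR) = 1.0831 × 1.013000 / 1.004500 = 1.092265.
Invert for EUR per CHF: 1 / 1.092265 = 0.91553.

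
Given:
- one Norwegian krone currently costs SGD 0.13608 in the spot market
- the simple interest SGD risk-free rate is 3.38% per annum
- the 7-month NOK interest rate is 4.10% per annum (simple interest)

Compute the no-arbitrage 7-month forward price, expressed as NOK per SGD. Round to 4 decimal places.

T = 7/12 years.
Growth of 1 SGD over T: 1 + 0.0338×7/12 = 1.0197167.
NOK growth factor: 1 + 0.0410×7/12 = 1.0239167.
CIP: F = S · (grow SGD)/(grow NOK) = 0.13608 × 1.0197167/1.0239167 = 0.1355218 SGD per NOK.
Invert for NOK per SGD: 1 / 0.1355218 = 7.3789.

7.3789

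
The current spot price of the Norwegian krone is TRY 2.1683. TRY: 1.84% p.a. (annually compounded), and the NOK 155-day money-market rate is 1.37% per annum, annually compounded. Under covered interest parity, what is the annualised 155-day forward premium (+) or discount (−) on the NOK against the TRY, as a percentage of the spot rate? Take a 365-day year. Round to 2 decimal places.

+0.46%

T = 155/365 years.
No-arbitrage forward: 2.1683 × 1.0077727 / 1.005795 = 2.1725635 TRY/NOK.
Annualised premium = (F − S)/S × (1/T) = (2.1725635 − 2.1683)/2.1683 ÷ (155/365) = 0.46%.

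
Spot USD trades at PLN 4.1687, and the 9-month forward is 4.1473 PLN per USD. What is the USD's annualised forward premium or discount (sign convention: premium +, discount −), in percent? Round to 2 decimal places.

-0.68%

T = 9/12 years.
(F − S)/S = (4.1473 − 4.1687)/4.1687 = -0.0051335.
Per annum: -0.0051335 / (9/12) = -0.006845 = -0.68%.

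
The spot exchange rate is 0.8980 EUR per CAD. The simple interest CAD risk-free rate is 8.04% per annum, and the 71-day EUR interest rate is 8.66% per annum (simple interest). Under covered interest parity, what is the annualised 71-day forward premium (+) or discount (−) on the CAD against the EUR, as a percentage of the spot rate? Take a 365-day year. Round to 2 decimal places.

T = 71/365 years.
F = S · g_EUR/g_CAD = 0.898 × 1.0168455/1.0156395 = 0.8990663.
Annualised premium = (F − S)/S × (1/T) = (0.8990663 − 0.898)/0.898 ÷ (71/365) = 0.61%.

+0.61%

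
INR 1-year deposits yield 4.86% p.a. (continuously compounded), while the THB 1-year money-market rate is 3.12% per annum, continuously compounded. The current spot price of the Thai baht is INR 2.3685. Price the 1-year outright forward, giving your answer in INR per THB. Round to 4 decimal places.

2.4101

T = 1 year.
INR accumulates by e^(0.0486×1) = 1.0498003.
Growth of 1 THB over T: e^(0.0312×1) = 1.0316918.
Forward (INR per THB) = 2.3685 × 1.0498003 / 1.0316918 = 2.410072.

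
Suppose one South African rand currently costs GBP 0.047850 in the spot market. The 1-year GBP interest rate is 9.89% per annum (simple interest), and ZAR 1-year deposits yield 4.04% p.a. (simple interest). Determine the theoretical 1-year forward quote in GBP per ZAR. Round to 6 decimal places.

T = 1 year.
GBP accumulates by 1 + 0.0989×1 = 1.098900.
ZAR growth factor: 1 + 0.0404×1 = 1.040400.
CIP: F = S · (grow GBP)/(grow ZAR) = 0.04785 × 1.098900/1.040400 = 0.05054053 GBP per ZAR.

0.050541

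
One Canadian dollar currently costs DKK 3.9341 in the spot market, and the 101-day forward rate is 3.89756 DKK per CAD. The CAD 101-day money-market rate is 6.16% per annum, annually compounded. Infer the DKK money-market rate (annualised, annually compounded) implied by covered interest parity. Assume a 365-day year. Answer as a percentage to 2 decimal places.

T = 101/365 years.
By CIP, F/S equals the DKK-to-CAD growth ratio: 3.89756/3.9341 = 0.9907120.
CAD growth factor: (1 + 0.0616)^(101/365) = 1.0166787.
So the DKK growth factor = 1.0072358.
Annualise: 1.0072358^(365/101) − 1 = 0.026397 = 2.64%.

2.64%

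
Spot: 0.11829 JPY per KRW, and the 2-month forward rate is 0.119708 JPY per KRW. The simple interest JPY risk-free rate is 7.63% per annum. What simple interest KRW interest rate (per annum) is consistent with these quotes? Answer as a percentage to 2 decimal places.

0.43%

T = 2/12 years.
F/S = 0.119708/0.11829 = 1.0119875 = (growth of JPY) / (growth of KRW).
The JPY side grows by 1 + 0.0763×2/12 = 1.0127167.
That pins the KRW growth at 1.0007206.
r = (1.0007206 − 1)/(2/12) = 0.004324 → 0.43%.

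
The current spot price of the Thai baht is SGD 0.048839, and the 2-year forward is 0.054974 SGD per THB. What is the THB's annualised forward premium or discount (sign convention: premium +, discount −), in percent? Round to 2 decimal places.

T = 2 years.
(F − S)/S = (0.054974 − 0.048839)/0.048839 = 0.1256168.
Per annum: 0.1256168 / 2 = 0.062808 = 6.28%.

+6.28%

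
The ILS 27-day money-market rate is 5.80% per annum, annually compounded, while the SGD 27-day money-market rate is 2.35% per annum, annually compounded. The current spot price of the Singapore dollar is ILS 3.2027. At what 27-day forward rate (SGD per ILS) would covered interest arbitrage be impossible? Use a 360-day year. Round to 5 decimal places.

T = 27/360 years.
ILS growth factor: (1 + 0.0580)^(27/360) = 1.0042375.
SGD growth factor: (1 + 0.0235)^(27/360) = 1.0017436.
So F = 3.2027 × 1.0042375 / 1.0017436 = 3.210673 (ILS/SGD).
Quoted the other way: 1/3.210673 = 0.31146 SGD per ILS.

0.31146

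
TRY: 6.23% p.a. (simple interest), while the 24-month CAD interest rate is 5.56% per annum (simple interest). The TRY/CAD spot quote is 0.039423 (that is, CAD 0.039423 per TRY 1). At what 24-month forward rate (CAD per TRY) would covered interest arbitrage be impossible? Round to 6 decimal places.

T = 2 years.
Growth of 1 CAD over T: 1 + 0.0556×2 = 1.111200.
Growth of 1 TRY over T: 1 + 0.0623×2 = 1.124600.
CIP: F = S · (grow CAD)/(grow TRY) = 0.039423 × 1.111200/1.124600 = 0.03895326 CAD per TRY.

0.038953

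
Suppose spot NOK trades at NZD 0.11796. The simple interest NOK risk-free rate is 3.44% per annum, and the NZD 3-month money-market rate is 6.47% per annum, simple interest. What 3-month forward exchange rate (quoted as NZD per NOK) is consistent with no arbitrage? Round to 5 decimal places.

T = 3/12 years.
NZD accumulates by 1 + 0.0647×3/12 = 1.016175.
Growth of 1 NOK over T: 1 + 0.0344×3/12 = 1.008600.
So F = 0.11796 × 1.016175 / 1.008600 = 0.1188459 (NZD/NOK).

0.11885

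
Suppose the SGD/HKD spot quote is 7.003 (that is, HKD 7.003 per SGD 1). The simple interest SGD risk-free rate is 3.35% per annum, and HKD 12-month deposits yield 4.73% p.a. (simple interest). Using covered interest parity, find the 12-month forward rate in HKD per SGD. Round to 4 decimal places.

T = 1 year.
Growth of 1 HKD over T: 1 + 0.0473×1 = 1.047300.
SGD growth factor: 1 + 0.0335×1 = 1.033500.
CIP: F = S · (grow HKD)/(grow SGD) = 7.003 × 1.047300/1.033500 = 7.096509 HKD per SGD.

7.0965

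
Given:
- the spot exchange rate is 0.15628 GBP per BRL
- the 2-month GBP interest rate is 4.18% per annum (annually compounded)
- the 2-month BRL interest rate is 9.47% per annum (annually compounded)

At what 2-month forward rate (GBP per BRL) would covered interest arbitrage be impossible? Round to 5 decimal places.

0.15500

T = 2/12 years.
Growth of 1 GBP over T: (1 + 0.0418)^(2/12) = 1.0068483.
BRL accumulates by (1 + 0.0947)^(2/12) = 1.0151943.
Forward (GBP per BRL) = 0.15628 × 1.0068483 / 1.0151943 = 0.1549952.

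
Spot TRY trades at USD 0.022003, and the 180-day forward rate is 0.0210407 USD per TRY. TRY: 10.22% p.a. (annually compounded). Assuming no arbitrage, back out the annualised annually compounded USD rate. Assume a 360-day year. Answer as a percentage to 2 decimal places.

0.79%

T = 180/360 years.
CIP gives F = S · g_USD/g_TRY, so g_USD/g_TRY = 0.0210407/0.022003 = 0.9562651.
TRY growth factor: (1 + 0.1022)^(180/360) = 1.0498571.
So the USD growth factor = 1.0039417.
Annualise: 1.0039417^(360/180) − 1 = 0.007899 = 0.79%.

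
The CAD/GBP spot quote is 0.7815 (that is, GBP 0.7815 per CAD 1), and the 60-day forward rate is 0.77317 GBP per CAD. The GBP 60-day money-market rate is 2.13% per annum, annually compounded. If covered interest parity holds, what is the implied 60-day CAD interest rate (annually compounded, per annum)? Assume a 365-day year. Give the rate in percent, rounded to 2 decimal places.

9.01%

T = 60/365 years.
By CIP, F/S equals the GBP-to-CAD growth ratio: 0.77317/0.7815 = 0.9893410.
The GBP side grows by (1 + 0.0213)^(60/365) = 1.0034706.
Hence g_CAD = 1.0142818.
Annualise: 1.0142818^(365/60) − 1 = 0.090097 = 9.01%.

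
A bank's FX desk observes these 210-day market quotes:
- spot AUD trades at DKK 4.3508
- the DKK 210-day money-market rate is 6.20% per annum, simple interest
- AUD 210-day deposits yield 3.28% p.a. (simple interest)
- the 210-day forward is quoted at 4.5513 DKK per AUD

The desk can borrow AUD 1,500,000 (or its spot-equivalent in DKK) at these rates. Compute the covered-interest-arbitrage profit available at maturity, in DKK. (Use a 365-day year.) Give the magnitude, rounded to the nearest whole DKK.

T = 210/365 years.
Invest the AUD and cover forward: 1,500,000 × 1.018871233 × 4.5513 = DKK 6,955,782.96.
Convert at spot and invest in DKK: 1,500,000 × 4.3508 × 1.035671233 = DKK 6,758,997.60.
The quoted forward overvalues AUD, so borrow DKK, buy AUD at spot, deposit the AUD at 3.28%, and sell the proceeds forward at 4.5513.
Arbitrage profit = |6,955,782.96 − 6,758,997.60| = DKK 196,785.

DKK 196,785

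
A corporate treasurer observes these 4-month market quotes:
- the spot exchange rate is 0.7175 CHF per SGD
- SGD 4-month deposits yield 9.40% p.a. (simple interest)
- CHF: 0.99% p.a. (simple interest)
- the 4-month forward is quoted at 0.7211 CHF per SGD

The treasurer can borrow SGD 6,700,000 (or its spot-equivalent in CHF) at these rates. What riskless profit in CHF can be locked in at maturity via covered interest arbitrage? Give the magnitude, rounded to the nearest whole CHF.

T = 4/12 years.
Keep in SGD, deliver into the forward: 6,700,000·1.031333333·0.7211 = CHF 4,982,752.93.
Swap to CHF now, deposit: 6,700,000·0.7175·1.003300 = CHF 4,823,113.93.
The quoted forward overvalues SGD, so borrow CHF, buy SGD at spot, deposit the SGD at 9.40%, and sell the proceeds forward at 0.7211.
The gap between the two covered legs is CHF 159,639.

CHF 159,639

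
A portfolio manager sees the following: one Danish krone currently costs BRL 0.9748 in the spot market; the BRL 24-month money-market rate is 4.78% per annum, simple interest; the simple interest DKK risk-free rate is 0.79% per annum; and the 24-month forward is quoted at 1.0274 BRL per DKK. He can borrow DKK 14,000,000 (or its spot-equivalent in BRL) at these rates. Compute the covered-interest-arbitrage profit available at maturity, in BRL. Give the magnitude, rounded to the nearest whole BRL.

T = 2 years.
Route A — deposit DKK, sell forward: 14,000,000 × 1.015800 × 1.0274 = BRL 14,610,860.88.
Route B — convert at spot, deposit BRL: 14,000,000 × 0.9748 × 1.095600 = BRL 14,951,872.32.
The quoted forward undervalues DKK, so borrow DKK, convert to BRL at spot, deposit the BRL at 4.78%, and buy DKK forward at 1.0274 to cover the loan.
Profit = 14,951,872.32 − 14,610,860.88 = BRL 341,011.

BRL 341,011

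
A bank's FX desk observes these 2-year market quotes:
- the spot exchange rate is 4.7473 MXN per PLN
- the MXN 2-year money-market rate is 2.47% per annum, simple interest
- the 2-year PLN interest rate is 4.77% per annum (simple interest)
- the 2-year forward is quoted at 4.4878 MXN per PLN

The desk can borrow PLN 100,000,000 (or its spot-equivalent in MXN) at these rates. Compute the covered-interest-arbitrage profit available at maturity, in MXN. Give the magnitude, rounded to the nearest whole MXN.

MXN 6,588,050

T = 2 years.
Route A — deposit PLN, sell forward: 100,000,000 × 1.095400 × 4.4878 = MXN 491,593,612.00.
Route B — convert at spot, deposit MXN: 100,000,000 × 4.7473 × 1.049400 = MXN 498,181,662.00.
The quoted forward undervalues PLN, so borrow PLN, convert to MXN at spot, deposit the MXN at 2.47%, and buy PLN forward at 4.4878 to cover the loan.
The gap between the two covered legs is MXN 6,588,050.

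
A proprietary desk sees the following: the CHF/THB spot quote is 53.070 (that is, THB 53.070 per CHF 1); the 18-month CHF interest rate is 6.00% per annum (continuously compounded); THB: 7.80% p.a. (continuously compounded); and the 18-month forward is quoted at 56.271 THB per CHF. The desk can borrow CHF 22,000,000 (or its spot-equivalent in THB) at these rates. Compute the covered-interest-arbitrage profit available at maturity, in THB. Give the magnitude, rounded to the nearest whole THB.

T = 18/12 years.
Keep in CHF, deliver into the forward: 22,000,000·1.094174283705·56.271 = THB 1,354,546,184.60.
Swap to THB now, deposit: 22,000,000·53.070·1.124119429691 = THB 1,312,454,398.94.
The quoted forward overvalues CHF, so borrow THB, buy CHF at spot, deposit the CHF at 6.00%, and sell the proceeds forward at 56.271.
The gap between the two covered legs is THB 42,091,786.

THB 42,091,786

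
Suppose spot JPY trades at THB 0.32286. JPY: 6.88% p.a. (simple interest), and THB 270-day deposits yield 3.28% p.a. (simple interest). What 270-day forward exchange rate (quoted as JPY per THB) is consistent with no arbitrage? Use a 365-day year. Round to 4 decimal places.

3.1778

T = 270/365 years.
Growth of 1 THB over T: 1 + 0.0328×270/365 = 1.024263.
JPY accumulates by 1 + 0.0688×270/365 = 1.0508932.
Forward (THB per JPY) = 0.32286 × 1.024263 / 1.0508932 = 0.3146786.
Quoted the other way: 1/0.3146786 = 3.1778 JPY per THB.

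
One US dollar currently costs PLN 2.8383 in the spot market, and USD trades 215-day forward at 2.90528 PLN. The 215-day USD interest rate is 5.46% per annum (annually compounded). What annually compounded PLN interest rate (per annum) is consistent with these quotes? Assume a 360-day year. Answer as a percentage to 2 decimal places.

T = 215/360 years.
CIP gives F = S · g_PLN/g_USD, so g_PLN/g_USD = 2.90528/2.8383 = 1.0235986.
USD growth factor: (1 + 0.0546)^(215/360) = 1.0322586.
Hence g_PLN = 1.0566185.
Annualise: 1.0566185^(360/215) − 1 = 0.096602 = 9.66%.

9.66%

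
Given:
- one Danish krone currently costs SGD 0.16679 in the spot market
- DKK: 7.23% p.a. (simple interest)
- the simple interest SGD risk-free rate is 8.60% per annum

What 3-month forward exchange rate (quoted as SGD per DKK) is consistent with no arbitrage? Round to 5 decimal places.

0.16735

T = 3/12 years.
SGD accumulates by 1 + 0.0860×3/12 = 1.021500.
DKK growth factor: 1 + 0.0723×3/12 = 1.018075.
Forward (SGD per DKK) = 0.16679 × 1.021500 / 1.018075 = 0.1673511.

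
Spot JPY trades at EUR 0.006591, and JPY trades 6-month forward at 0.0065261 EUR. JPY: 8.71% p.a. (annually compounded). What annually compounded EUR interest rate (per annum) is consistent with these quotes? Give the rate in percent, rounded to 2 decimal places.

6.58%

T = 6/12 years.
CIP gives F = S · g_EUR/g_JPY, so g_EUR/g_JPY = 0.0065261/0.006591 = 0.9901532.
JPY growth factor: (1 + 0.0871)^(6/12) = 1.0426409.
So the EUR growth factor = 1.0323742.
Annualise: 1.0323742^(12/6) − 1 = 0.065796 = 6.58%.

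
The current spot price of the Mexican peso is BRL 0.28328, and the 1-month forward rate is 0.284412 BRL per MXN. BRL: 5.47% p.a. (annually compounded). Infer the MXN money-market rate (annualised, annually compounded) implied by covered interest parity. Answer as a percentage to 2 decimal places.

T = 1/12 years.
F/S = 0.284412/0.28328 = 1.0039960 = (growth of BRL) / (growth of MXN).
The BRL side grows by (1 + 0.0547)^(1/12) = 1.0044479.
So the MXN growth factor = 1.0004501.
r = 1.0004501^(12/1) − 1 = 0.005415 → 0.54%.

0.54%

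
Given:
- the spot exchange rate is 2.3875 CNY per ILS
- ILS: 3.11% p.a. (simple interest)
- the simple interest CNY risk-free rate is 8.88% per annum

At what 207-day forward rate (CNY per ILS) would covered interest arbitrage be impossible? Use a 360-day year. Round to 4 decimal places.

T = 207/360 years.
Growth of 1 CNY over T: 1 + 0.0888×207/360 = 1.051060.
ILS accumulates by 1 + 0.0311×207/360 = 1.0178825.
So F = 2.3875 × 1.051060 / 1.0178825 = 2.465320 (CNY/ILS).

2.4653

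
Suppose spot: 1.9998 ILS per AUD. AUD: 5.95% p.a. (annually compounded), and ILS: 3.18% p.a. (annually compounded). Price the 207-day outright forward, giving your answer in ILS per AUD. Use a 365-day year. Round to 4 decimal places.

1.9700

T = 207/365 years.
Growth of 1 ILS over T: (1 + 0.0318)^(207/365) = 1.0179122.
Growth of 1 AUD over T: (1 + 0.0595)^(207/365) = 1.0333212.
So F = 1.9998 × 1.0179122 / 1.0333212 = 1.969979 (ILS/AUD).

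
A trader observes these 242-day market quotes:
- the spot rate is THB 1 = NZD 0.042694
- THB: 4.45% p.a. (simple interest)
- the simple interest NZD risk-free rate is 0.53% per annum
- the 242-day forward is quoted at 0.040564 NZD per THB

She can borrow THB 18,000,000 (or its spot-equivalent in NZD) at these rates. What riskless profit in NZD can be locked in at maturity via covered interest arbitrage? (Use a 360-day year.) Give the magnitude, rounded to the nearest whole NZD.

T = 242/360 years.
Route A — deposit THB, sell forward: 18,000,000 × 1.02991389 × 0.040564 = NZD 751,993.69.
Route B — convert at spot, deposit NZD: 18,000,000 × 0.042694 × 1.00356278 = NZD 771,229.97.
The quoted forward undervalues THB, so borrow THB, convert to NZD at spot, deposit the NZD at 0.53%, and buy THB forward at 0.040564 to cover the loan.
Profit = 771,229.97 − 751,993.69 = NZD 19,236.

NZD 19,236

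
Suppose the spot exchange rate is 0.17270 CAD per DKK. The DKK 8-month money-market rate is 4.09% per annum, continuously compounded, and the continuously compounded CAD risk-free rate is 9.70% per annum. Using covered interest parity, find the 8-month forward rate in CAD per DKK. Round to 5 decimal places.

T = 8/12 years.
CAD accumulates by e^(0.0970×8/12) = 1.0668034.
DKK growth factor: e^(0.0409×8/12) = 1.0276418.
CIP: F = S · (grow CAD)/(grow DKK) = 0.1727 × 1.0668034/1.0276418 = 0.1792813 CAD per DKK.

0.17928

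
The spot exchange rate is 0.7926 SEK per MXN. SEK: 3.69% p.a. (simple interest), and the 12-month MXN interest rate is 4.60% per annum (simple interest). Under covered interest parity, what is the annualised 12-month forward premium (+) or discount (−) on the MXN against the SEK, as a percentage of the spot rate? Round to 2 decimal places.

-0.87%

T = 1 year.
CIP forward (SEK per MXN) = 0.7926 × 1.036900/1.046000 = 0.7857045.
(F − S)/S ÷ T = (0.7857045 − 0.7926)/0.7926/1 = -0.008700 → -0.87%.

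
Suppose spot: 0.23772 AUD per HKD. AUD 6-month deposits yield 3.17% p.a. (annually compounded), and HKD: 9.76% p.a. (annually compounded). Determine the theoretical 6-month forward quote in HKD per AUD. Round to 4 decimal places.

T = 6/12 years.
AUD accumulates by (1 + 0.0317)^(6/12) = 1.0157263.
HKD accumulates by (1 + 0.0976)^(6/12) = 1.0476641.
So F = 0.23772 × 1.0157263 / 1.0476641 = 0.2304732 (AUD/HKD).
Invert for HKD per AUD: 1 / 0.2304732 = 4.3389.

4.3389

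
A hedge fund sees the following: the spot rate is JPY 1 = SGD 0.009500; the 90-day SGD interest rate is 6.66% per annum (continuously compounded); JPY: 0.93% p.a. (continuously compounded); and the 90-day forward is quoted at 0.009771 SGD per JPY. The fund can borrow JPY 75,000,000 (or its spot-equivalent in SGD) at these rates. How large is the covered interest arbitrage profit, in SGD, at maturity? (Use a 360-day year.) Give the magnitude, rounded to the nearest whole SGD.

SGD 10,068

T = 90/360 years.
Invest the JPY and cover forward: 75,000,000 × 1.0023277 × 0.009771 = SGD 734,530.80.
Convert at spot and invest in SGD: 75,000,000 × 0.009500 × 1.01678938 = SGD 724,462.43.
The quoted forward overvalues JPY, so borrow SGD, buy JPY at spot, deposit the JPY at 0.93%, and sell the proceeds forward at 0.009771.
Arbitrage profit = |734,530.80 − 724,462.43| = SGD 10,068.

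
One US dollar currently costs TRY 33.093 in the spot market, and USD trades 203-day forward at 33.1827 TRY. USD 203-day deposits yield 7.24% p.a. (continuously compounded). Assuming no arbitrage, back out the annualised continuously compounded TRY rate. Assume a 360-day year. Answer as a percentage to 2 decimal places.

T = 203/360 years.
F/S = 33.1827/33.093 = 1.0027105 = (growth of TRY) / (growth of USD).
USD growth factor: e^(0.0724×203/360) = 1.0416704.
So the TRY growth factor = 1.0444938.
r = ln(1.0444938)/(203/360) = 0.077200 → 7.72%.

7.72%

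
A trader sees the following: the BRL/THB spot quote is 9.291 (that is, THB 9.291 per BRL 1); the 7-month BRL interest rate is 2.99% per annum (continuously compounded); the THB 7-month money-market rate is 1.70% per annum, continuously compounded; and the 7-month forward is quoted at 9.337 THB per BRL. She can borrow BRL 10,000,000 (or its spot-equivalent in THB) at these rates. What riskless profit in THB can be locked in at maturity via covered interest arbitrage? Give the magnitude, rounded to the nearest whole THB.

T = 7/12 years.
Route A — deposit BRL, sell forward: 10,000,000 × 1.0175946607 × 9.337 = THB 95,012,813.47.
Route B — convert at spot, deposit THB: 10,000,000 × 9.291 × 1.0099659997 = THB 93,835,941.03.
The quoted forward overvalues BRL, so borrow THB, buy BRL at spot, deposit the BRL at 2.99%, and sell the proceeds forward at 9.337.
Profit = 95,012,813.47 − 93,835,941.03 = THB 1,176,872.

THB 1,176,872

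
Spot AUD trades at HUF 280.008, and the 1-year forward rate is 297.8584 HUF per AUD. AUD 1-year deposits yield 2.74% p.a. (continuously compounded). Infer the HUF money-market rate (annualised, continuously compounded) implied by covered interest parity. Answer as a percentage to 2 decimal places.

T = 1 year.
By CIP, F/S equals the HUF-to-AUD growth ratio: 297.8584/280.008 = 1.0637496.
AUD growth factor: e^(0.0274×1) = 1.0277788.
So the HUF growth factor = 1.0932993.
r = ln(1.0932993)/1 = 0.089200 → 8.92%.

8.92%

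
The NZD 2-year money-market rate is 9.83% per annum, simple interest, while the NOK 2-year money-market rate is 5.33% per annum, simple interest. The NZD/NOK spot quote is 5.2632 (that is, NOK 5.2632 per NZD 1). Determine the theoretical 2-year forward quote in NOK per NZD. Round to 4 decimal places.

T = 2 years.
NOK accumulates by 1 + 0.0533×2 = 1.106600.
NZD growth factor: 1 + 0.0983×2 = 1.196600.
CIP: F = S · (grow NOK)/(grow NZD) = 5.2632 × 1.106600/1.196600 = 4.867338 NOK per NZD.

4.8673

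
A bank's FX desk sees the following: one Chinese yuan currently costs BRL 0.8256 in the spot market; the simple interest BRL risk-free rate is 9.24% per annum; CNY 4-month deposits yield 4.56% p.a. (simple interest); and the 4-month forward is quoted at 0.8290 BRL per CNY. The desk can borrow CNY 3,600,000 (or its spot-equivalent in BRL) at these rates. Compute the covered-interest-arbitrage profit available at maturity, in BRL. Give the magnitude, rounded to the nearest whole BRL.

T = 4/12 years.
Route A — deposit CNY, sell forward: 3,600,000 × 1.015200 × 0.8290 = BRL 3,029,762.88.
Route B — convert at spot, deposit BRL: 3,600,000 × 0.8256 × 1.030800 = BRL 3,063,702.53.
The quoted forward undervalues CNY, so borrow CNY, convert to BRL at spot, deposit the BRL at 9.24%, and buy CNY forward at 0.8290 to cover the loan.
The gap between the two covered legs is BRL 33,940.

BRL 33,940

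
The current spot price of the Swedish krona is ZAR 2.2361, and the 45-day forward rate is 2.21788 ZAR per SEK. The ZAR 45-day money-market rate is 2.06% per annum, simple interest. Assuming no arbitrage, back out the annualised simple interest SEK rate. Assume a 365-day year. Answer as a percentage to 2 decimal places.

8.74%

T = 45/365 years.
CIP gives F = S · g_ZAR/g_SEK, so g_ZAR/g_SEK = 2.21788/2.2361 = 0.9918519.
The ZAR side grows by 1 + 0.0206×45/365 = 1.0025397.
That pins the SEK growth at 1.0107756.
(1.0107756 − 1)/T = 0.087402, i.e. 8.74%.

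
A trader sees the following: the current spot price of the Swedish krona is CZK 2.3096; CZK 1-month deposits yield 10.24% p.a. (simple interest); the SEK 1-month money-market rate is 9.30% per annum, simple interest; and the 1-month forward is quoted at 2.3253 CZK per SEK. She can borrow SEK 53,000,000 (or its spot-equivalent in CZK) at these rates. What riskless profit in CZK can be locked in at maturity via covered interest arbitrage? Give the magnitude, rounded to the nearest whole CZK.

CZK 742,662

T = 1/12 years.
Invest the SEK and cover forward: 53,000,000 × 1.007750 × 2.3253 = CZK 124,196,016.98.
Convert at spot and invest in CZK: 53,000,000 × 2.3096 × 1.00853333333 = CZK 123,453,355.09.
The quoted forward overvalues SEK, so borrow CZK, buy SEK at spot, deposit the SEK at 9.30%, and sell the proceeds forward at 2.3253.
Arbitrage profit = |124,196,016.98 − 123,453,355.09| = CZK 742,662.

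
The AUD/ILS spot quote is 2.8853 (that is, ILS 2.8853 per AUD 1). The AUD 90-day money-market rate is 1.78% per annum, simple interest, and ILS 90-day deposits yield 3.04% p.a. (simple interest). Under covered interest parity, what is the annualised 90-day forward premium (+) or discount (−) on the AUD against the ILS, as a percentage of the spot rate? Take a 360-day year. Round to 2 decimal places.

T = 90/360 years.
F = S · g_ILS/g_AUD = 2.8853 × 1.007600/1.004450 = 2.8943484.
(F − S)/S ÷ T = (2.8943484 − 2.8853)/2.8853/(90/360) = 0.012544 → 1.25%.

+1.25%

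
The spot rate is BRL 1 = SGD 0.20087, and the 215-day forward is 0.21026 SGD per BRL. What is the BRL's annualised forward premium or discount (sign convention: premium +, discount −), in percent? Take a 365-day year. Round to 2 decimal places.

T = 215/365 years.
(F − S)/S = (0.21026 − 0.20087)/0.20087 = 0.0467467.
×(1/T) gives 7.94% p.a.

+7.94%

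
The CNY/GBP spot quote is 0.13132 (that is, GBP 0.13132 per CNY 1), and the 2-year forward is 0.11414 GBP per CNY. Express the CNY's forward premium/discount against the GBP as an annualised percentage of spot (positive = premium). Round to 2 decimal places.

T = 2 years.
Period premium: (0.11414 − 0.13132)/0.13132 = -0.1308255.
Per annum: -0.1308255 / 2 = -0.065413 = -6.54%.

-6.54%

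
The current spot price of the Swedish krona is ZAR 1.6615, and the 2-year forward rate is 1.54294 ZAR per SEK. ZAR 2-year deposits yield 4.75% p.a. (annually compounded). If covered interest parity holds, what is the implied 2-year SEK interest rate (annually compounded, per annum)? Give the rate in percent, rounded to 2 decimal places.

8.70%

T = 2 years.
CIP gives F = S · g_ZAR/g_SEK, so g_ZAR/g_SEK = 1.54294/1.6615 = 0.9286428.
ZAR growth factor: (1 + 0.0475)^2 = 1.0972563.
Hence g_SEK = 1.1815698.
r = 1.1815698^(1/2) − 1 = 0.087000 → 8.70%.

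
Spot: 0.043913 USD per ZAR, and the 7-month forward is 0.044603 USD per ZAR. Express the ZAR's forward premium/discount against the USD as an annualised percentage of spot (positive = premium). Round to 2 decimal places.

T = 7/12 years.
Period premium: (0.044603 − 0.043913)/0.043913 = 0.0157129.
Annualise by dividing by T: 0.0157129 / (7/12) = 0.026936 → 2.69%.

+2.69%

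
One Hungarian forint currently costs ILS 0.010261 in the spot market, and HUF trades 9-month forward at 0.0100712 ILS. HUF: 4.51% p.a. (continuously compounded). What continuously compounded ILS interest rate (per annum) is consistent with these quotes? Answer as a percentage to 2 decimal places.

T = 9/12 years.
CIP gives F = S · g_ILS/g_HUF, so g_ILS/g_HUF = 0.0100712/0.010261 = 0.9815028.
The HUF side grows by e^(0.0451×9/12) = 1.0344036.
Hence g_ILS = 1.015270.
r = ln(1.015270)/(9/12) = 0.020206 → 2.02%.

2.02%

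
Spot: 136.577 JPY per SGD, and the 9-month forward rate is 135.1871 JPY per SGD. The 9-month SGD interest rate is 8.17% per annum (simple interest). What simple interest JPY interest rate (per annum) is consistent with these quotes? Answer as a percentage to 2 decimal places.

T = 9/12 years.
CIP gives F = S · g_JPY/g_SGD, so g_JPY/g_SGD = 135.1871/136.577 = 0.9898233.
The SGD side grows by 1 + 0.0817×9/12 = 1.061275.
So the JPY growth factor = 1.0504747.
r = (1.0504747 − 1)/(9/12) = 0.067300 → 6.73%.

6.73%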